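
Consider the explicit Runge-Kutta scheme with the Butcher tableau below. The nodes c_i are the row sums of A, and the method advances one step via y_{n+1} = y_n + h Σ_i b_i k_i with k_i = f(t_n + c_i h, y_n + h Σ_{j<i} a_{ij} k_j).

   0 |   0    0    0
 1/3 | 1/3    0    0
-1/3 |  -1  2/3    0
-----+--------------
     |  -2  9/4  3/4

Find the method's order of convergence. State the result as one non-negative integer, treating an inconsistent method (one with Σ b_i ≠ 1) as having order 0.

b = (-2, 9/4, 3/4)
c = (0, 1/3, -1/3)
Ac = (0, 0, 2/9)
Σ b_i: (-2)·1 + 9/4·1 + 3/4·1 = 1 ✓
b·c: 9/4·1/3 + 3/4·(-1/3) = 1/2 ✓
b·c²: 9/4·1/9 + 3/4·1/9 = 1/3 ✓
b·Ac: 3/4·2/9 = 1/6 ✓; 3 stages ⇒ order 3.

3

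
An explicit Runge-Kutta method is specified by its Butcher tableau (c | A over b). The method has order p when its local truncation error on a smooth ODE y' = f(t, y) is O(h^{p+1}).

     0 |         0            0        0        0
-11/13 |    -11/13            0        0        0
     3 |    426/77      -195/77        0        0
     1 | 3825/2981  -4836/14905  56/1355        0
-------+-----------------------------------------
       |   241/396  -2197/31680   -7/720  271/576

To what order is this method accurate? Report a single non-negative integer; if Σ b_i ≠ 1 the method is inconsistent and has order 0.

4

b = (241/396, -2197/31680, -7/720, 271/576)
c = (0, -11/13, 3, 1)
Ac = (0, 0, 15/7, 108/271)
Σ b_i: 241/396·1 + (-2197/31680)·1 + (-7/720)·1 + 271/576·1 = 1 ✓
b·c: (-2197/31680)·(-11/13) + (-7/720)·3 + 271/576·1 = 1/2 ✓
b·c²: (-2197/31680)·121/169 + (-7/720)·9 + 271/576·1 = 1/3 ✓
b·Ac: (-7/720)·15/7 + 271/576·108/271 = 1/6 ✓
b·c³: (-2197/31680)·(-1331/2197) + (-7/720)·27 + 271/576·1 = 1/4 ✓
b·(c∘Ac): (-7/720)·45/7 + 271/576·108/271 = 1/8 ✓
b·Ac²: (-7/720)·(-165/91) + 271/576·492/3523 = 1/12 ✓
b·A²c: 271/576·24/271 = 1/24 ✓; 4 stages ⇒ order 4.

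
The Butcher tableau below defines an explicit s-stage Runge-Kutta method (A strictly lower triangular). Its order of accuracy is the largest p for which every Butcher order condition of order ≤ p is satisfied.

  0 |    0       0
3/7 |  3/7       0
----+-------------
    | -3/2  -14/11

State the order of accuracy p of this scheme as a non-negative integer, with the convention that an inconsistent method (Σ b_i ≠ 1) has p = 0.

0

b = (-3/2, -14/11)
c = (0, 3/7)
Σ b_i: (-3/2)·1 + (-14/11)·1 = -61/22 ≠ 1 ⇒ order 0.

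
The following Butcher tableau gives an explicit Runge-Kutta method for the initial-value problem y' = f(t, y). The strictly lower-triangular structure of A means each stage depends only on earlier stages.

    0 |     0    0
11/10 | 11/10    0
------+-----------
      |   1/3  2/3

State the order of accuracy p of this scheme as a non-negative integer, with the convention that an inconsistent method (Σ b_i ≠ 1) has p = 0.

b = (1/3, 2/3)
c = (0, 11/10)
Σ b_i: 1/3·1 + 2/3·1 = 1 ✓
b·c: 2/3·11/10 = 11/15 ≠ 1/2 ⇒ order 1.

1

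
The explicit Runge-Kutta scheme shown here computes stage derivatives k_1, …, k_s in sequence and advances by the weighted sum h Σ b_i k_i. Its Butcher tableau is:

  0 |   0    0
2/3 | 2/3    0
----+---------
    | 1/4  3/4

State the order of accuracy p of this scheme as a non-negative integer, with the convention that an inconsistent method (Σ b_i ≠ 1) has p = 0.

2

b = (1/4, 3/4)
c = (0, 2/3)
Σ b_i: 1/4·1 + 3/4·1 = 1 ✓
b·c: 3/4·2/3 = 1/2 ✓; 2 stages ⇒ order 2.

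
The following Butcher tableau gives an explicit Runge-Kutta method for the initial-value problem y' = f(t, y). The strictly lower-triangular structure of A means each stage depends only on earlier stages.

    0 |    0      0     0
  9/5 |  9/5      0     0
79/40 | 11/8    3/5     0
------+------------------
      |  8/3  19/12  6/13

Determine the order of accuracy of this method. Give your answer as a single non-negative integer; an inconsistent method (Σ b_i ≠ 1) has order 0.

b = (8/3, 19/12, 6/13)
c = (0, 9/5, 79/40)
Ac = (0, 0, 27/25)
Σ b_i: 8/3·1 + 19/12·1 + 6/13·1 = 245/52 ≠ 1 ⇒ order 0.

0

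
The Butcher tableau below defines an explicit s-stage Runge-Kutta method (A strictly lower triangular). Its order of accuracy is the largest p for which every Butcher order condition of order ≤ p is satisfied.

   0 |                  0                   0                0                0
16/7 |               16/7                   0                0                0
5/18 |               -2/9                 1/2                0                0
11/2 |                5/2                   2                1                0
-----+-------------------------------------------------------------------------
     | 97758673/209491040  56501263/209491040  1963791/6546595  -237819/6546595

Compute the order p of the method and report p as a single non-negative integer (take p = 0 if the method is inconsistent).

b = (97758673/209491040, 56501263/209491040, 1963791/6546595, -237819/6546595)
c = (0, 16/7, 5/18, 11/2)
Ac = (0, 0, 8/7, 611/126)
Σ b_i: 97758673/209491040·1 + 56501263/209491040·1 + 1963791/6546595·1 + (-237819/6546595)·1 = 1 ✓
b·c: 56501263/209491040·16/7 + 1963791/6546595·5/18 + (-237819/6546595)·11/2 = 1/2 ✓
b·c²: 56501263/209491040·256/49 + 1963791/6546595·25/324 + (-237819/6546595)·121/4 = 1/3 ✓
b·Ac: 1963791/6546595·8/7 + (-237819/6546595)·611/126 = 1/6 ✓
b·c³: 56501263/209491040·4096/343 + 1963791/6546595·125/5832 + (-237819/6546595)·1331/8 = -253466537/89985924 ≠ 1/4 ⇒ order 3.
b·(c∘Ac): 1963791/6546595·20/63 + (-237819/6546595)·6721/252 = -480426073/549913980 ≠ 1/8
b·Ac²: 1963791/6546595·128/49 + (-237819/6546595)·167113/15876 = 36103631/89985924 ≠ 1/12
b·A²c: (-237819/6546595)·8/7 = -1902552/45826165 ≠ 1/24

3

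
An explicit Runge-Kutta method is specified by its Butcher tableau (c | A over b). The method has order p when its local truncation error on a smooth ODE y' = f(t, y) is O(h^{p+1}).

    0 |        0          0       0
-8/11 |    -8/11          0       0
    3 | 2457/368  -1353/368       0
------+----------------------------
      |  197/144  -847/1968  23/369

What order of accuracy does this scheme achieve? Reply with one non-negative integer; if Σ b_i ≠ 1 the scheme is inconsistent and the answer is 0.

b = (197/144, -847/1968, 23/369)
c = (0, -8/11, 3)
Ac = (0, 0, 123/46)
Σ b_i: 197/144·1 + (-847/1968)·1 + 23/369·1 = 1 ✓
b·c: (-847/1968)·(-8/11) + 23/369·3 = 1/2 ✓
b·c²: (-847/1968)·64/121 + 23/369·9 = 1/3 ✓
b·Ac: 23/369·123/46 = 1/6 ✓; 3 stages ⇒ order 3.

3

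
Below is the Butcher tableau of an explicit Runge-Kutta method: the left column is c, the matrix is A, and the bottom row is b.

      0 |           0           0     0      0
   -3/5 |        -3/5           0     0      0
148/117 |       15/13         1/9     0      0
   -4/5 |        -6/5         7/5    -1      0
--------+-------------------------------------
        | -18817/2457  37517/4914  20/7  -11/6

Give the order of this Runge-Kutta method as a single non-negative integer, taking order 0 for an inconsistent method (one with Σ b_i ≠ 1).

b = (-18817/2457, 37517/4914, 20/7, -11/6)
c = (0, -3/5, 148/117, -4/5)
Ac = (0, 0, -1/15, -6157/2925)
Σ b_i: (-18817/2457)·1 + 37517/4914·1 + 20/7·1 + (-11/6)·1 = 1 ✓
b·c: 37517/4914·(-3/5) + 20/7·148/117 + (-11/6)·(-4/5) = 1/2 ✓
b·c²: 37517/4914·9/25 + 20/7·21904/13689 + (-11/6)·16/25 = 29450851/4791150 ≠ 1/3 ⇒ order 2.
b·Ac: 20/7·(-1/15) + (-11/6)·(-6157/2925) = 450689/122850 ≠ 1/6

2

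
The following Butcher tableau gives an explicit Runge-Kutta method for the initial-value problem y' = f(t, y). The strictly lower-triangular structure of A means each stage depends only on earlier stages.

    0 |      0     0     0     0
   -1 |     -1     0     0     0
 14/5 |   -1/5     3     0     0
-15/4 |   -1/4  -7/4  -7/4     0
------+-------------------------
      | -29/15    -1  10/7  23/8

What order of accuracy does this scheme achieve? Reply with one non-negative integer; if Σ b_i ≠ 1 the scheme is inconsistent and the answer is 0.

b = (-29/15, -1, 10/7, 23/8)
c = (0, -1, 14/5, -15/4)
Ac = (0, 0, -3, -63/20)
Σ b_i: (-29/15)·1 + (-1)·1 + 10/7·1 + 23/8·1 = 1151/840 ≠ 1 ⇒ order 0.

0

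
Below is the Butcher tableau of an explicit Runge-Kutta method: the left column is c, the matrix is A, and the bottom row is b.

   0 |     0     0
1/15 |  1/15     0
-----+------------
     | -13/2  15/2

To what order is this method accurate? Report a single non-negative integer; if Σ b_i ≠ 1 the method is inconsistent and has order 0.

2

b = (-13/2, 15/2)
c = (0, 1/15)
Σ b_i: (-13/2)·1 + 15/2·1 = 1 ✓
b·c: 15/2·1/15 = 1/2 ✓; 2 stages ⇒ order 2.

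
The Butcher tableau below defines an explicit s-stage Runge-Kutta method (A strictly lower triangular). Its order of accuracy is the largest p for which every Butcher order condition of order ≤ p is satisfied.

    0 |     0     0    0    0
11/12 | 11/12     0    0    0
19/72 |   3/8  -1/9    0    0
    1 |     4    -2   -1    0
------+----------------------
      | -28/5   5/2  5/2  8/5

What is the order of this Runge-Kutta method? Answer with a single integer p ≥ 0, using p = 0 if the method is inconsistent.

b = (-28/5, 5/2, 5/2, 8/5)
c = (0, 11/12, 19/72, 1)
Ac = (0, 0, -11/108, -151/72)
Σ b_i: (-28/5)·1 + 5/2·1 + 5/2·1 + 8/5·1 = 1 ✓
b·c: 5/2·11/12 + 5/2·19/72 + 8/5·1 = 3277/720 ≠ 1/2 ⇒ order 1.

1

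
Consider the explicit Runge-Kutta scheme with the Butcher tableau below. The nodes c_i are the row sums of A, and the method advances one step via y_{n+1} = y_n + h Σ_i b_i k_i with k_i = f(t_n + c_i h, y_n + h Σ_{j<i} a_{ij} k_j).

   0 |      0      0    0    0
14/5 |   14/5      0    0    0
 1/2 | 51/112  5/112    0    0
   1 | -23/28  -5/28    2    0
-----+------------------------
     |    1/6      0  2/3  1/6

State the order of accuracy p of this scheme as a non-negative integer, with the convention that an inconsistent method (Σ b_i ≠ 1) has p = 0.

b = (1/6, 0, 2/3, 1/6)
c = (0, 14/5, 1/2, 1)
Ac = (0, 0, 1/8, 1/2)
Σ b_i: 1/6·1 + 2/3·1 + 1/6·1 = 1 ✓
b·c: 2/3·1/2 + 1/6·1 = 1/2 ✓
b·c²: 2/3·1/4 + 1/6·1 = 1/3 ✓
b·Ac: 2/3·1/8 + 1/6·1/2 = 1/6 ✓
b·c³: 2/3·1/8 + 1/6·1 = 1/4 ✓
b·(c∘Ac): 2/3·1/16 + 1/6·1/2 = 1/8 ✓
b·Ac²: 2/3·7/20 + 1/6·(-9/10) = 1/12 ✓
b·A²c: 1/6·1/4 = 1/24 ✓; 4 stages ⇒ order 4.

4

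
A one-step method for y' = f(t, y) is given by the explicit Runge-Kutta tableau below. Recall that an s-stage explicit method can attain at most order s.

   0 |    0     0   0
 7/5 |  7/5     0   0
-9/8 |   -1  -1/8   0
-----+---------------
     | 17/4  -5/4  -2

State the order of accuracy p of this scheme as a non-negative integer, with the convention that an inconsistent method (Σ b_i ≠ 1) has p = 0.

2

b = (17/4, -5/4, -2)
c = (0, 7/5, -9/8)
Ac = (0, 0, -7/40)
Σ b_i: 17/4·1 + (-5/4)·1 + (-2)·1 = 1 ✓
b·c: (-5/4)·7/5 + (-2)·(-9/8) = 1/2 ✓
b·c²: (-5/4)·49/25 + (-2)·81/64 = -797/160 ≠ 1/3 ⇒ order 2.
b·Ac: (-2)·(-7/40) = 7/20 ≠ 1/6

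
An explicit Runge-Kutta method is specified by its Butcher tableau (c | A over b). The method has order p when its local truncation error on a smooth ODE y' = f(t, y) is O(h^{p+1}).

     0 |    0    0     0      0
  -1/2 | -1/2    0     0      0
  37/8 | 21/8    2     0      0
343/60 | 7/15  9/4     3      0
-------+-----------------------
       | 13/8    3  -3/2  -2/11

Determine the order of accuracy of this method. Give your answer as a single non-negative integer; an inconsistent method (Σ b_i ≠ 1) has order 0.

0

b = (13/8, 3, -3/2, -2/11)
c = (0, -1/2, 37/8, 343/60)
Ac = (0, 0, -1, 51/4)
Σ b_i: 13/8·1 + 3·1 + (-3/2)·1 + (-2/11)·1 = 259/88 ≠ 1 ⇒ order 0.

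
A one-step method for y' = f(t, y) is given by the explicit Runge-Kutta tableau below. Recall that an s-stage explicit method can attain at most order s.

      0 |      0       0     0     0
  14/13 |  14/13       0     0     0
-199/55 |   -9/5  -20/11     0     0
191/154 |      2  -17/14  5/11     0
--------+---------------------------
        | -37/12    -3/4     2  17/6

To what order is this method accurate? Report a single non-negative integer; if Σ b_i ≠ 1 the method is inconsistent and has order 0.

1

b = (-37/12, -3/4, 2, 17/6)
c = (0, 14/13, -199/55, 191/154)
Ac = (0, 0, -280/143, -4644/1573)
Σ b_i: (-37/12)·1 + (-3/4)·1 + 2·1 + 17/6·1 = 1 ✓
b·c: (-3/4)·14/13 + 2·(-199/55) + 17/6·191/154 = -272071/60060 ≠ 1/2 ⇒ order 1.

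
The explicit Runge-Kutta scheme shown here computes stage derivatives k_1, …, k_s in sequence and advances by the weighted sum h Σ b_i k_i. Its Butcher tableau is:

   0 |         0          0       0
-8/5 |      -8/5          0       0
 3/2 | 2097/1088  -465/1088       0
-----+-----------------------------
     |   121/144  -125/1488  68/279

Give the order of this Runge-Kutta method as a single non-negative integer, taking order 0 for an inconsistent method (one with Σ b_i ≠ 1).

b = (121/144, -125/1488, 68/279)
c = (0, -8/5, 3/2)
Ac = (0, 0, 93/136)
Σ b_i: 121/144·1 + (-125/1488)·1 + 68/279·1 = 1 ✓
b·c: (-125/1488)·(-8/5) + 68/279·3/2 = 1/2 ✓
b·c²: (-125/1488)·64/25 + 68/279·9/4 = 1/3 ✓
b·Ac: 68/279·93/136 = 1/6 ✓; 3 stages ⇒ order 3.

3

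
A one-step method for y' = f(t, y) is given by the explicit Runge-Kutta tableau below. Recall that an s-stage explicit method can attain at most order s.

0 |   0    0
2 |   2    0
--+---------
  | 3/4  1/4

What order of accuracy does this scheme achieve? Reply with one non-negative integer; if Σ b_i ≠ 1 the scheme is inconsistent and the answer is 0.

2

b = (3/4, 1/4)
c = (0, 2)
Σ b_i: 3/4·1 + 1/4·1 = 1 ✓
b·c: 1/4·2 = 1/2 ✓; 2 stages ⇒ order 2.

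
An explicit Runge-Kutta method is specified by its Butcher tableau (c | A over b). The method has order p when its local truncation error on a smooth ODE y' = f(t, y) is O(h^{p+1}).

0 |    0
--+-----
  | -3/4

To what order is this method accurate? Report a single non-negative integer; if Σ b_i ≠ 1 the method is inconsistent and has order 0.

b = (-3/4)
c = (0)
Σ b_i: (-3/4)·1 = -3/4 ≠ 1 ⇒ order 0.

0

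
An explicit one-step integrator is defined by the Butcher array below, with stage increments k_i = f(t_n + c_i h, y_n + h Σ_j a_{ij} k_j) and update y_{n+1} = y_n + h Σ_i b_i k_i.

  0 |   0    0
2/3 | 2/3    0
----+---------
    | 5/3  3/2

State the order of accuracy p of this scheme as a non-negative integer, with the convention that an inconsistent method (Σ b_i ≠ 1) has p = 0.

0

b = (5/3, 3/2)
c = (0, 2/3)
Σ b_i: 5/3·1 + 3/2·1 = 19/6 ≠ 1 ⇒ order 0.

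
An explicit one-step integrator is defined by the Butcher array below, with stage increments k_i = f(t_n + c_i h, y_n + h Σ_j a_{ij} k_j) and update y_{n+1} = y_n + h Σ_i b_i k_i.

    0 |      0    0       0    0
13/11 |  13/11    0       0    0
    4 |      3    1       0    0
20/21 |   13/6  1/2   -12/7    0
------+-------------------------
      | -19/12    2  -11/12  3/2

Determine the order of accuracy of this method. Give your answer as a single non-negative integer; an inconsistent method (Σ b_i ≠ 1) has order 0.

b = (-19/12, 2, -11/12, 3/2)
c = (0, 13/11, 4, 20/21)
Ac = (0, 0, 13/11, -965/154)
Σ b_i: (-19/12)·1 + 2·1 + (-11/12)·1 + 3/2·1 = 1 ✓
b·c: 2·13/11 + (-11/12)·4 + 3/2·20/21 = 29/231 ≠ 1/2 ⇒ order 1.

1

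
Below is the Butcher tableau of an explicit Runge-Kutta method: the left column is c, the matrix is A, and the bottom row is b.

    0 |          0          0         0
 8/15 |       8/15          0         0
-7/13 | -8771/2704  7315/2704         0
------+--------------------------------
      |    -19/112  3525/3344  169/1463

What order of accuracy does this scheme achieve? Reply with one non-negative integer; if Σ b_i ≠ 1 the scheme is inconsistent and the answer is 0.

3

b = (-19/112, 3525/3344, 169/1463)
c = (0, 8/15, -7/13)
Ac = (0, 0, 1463/1014)
Σ b_i: (-19/112)·1 + 3525/3344·1 + 169/1463·1 = 1 ✓
b·c: 3525/3344·8/15 + 169/1463·(-7/13) = 1/2 ✓
b·c²: 3525/3344·64/225 + 169/1463·49/169 = 1/3 ✓
b·Ac: 169/1463·1463/1014 = 1/6 ✓; 3 stages ⇒ order 3.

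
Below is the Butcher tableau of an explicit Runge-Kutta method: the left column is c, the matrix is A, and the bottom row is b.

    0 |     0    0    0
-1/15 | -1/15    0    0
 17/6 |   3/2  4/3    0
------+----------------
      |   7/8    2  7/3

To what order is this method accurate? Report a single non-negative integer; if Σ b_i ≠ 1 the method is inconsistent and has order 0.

0

b = (7/8, 2, 7/3)
c = (0, -1/15, 17/6)
Ac = (0, 0, -4/45)
Σ b_i: 7/8·1 + 2·1 + 7/3·1 = 125/24 ≠ 1 ⇒ order 0.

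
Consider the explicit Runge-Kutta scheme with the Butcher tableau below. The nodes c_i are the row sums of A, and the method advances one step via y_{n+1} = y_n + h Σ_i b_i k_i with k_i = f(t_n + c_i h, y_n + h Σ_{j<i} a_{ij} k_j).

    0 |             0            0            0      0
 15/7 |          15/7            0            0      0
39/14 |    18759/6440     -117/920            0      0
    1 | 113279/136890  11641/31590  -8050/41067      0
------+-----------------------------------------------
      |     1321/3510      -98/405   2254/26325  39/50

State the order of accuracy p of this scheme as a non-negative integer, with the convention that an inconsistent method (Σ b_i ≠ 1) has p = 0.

b = (1321/3510, -98/405, 2254/26325, 39/50)
c = (0, 15/7, 39/14, 1)
Ac = (0, 0, -351/1288, 19/78)
Σ b_i: 1321/3510·1 + (-98/405)·1 + 2254/26325·1 + 39/50·1 = 1 ✓
b·c: (-98/405)·15/7 + 2254/26325·39/14 + 39/50·1 = 1/2 ✓
b·c²: (-98/405)·225/49 + 2254/26325·1521/196 + 39/50·1 = 1/3 ✓
b·Ac: 2254/26325·(-351/1288) + 39/50·19/78 = 1/6 ✓
b·c³: (-98/405)·3375/343 + 2254/26325·59319/2744 + 39/50·1 = 1/4 ✓
b·(c∘Ac): 2254/26325·(-13689/18032) + 39/50·19/78 = 1/8 ✓
b·Ac²: 2254/26325·(-5265/9016) + 39/50·20/117 = 1/12 ✓
b·A²c: 39/50·25/468 = 1/24 ✓; 4 stages ⇒ order 4.

4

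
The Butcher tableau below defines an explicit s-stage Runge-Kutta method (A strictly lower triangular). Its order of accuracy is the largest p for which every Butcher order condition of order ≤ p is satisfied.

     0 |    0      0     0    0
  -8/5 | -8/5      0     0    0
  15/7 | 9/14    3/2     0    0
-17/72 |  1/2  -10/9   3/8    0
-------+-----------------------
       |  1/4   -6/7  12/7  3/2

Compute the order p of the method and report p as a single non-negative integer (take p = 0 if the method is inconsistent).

b = (1/4, -6/7, 12/7, 3/2)
c = (0, -8/5, 15/7, -17/72)
Ac = (0, 0, -12/5, 1301/504)
Σ b_i: 1/4·1 + (-6/7)·1 + 12/7·1 + 3/2·1 = 73/28 ≠ 1 ⇒ order 0.

0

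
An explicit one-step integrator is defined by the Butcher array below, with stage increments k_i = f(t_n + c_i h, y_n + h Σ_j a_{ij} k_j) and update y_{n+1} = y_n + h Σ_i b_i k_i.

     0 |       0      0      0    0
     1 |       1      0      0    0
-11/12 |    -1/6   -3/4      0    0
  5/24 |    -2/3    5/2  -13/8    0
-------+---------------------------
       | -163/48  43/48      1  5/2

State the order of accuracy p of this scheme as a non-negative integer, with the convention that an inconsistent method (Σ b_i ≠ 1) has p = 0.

2

b = (-163/48, 43/48, 1, 5/2)
c = (0, 1, -11/12, 5/24)
Ac = (0, 0, -3/4, 383/96)
Σ b_i: (-163/48)·1 + 43/48·1 + 1·1 + 5/2·1 = 1 ✓
b·c: 43/48·1 + 1·(-11/12) + 5/2·5/24 = 1/2 ✓
b·c²: 43/48·1 + 1·121/144 + 5/2·25/576 = 2125/1152 ≠ 1/3 ⇒ order 2.
b·Ac: 1·(-3/4) + 5/2·383/96 = 1771/192 ≠ 1/6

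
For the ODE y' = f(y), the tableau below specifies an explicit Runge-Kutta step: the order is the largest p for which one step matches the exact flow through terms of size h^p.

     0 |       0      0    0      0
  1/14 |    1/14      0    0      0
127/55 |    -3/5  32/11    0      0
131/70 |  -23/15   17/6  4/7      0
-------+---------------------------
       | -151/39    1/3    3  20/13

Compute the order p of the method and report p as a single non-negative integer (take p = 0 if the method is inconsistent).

b = (-151/39, 1/3, 3, 20/13)
c = (0, 1/14, 127/55, 131/70)
Ac = (0, 0, 16/77, 7031/4620)
Σ b_i: (-151/39)·1 + 1/3·1 + 3·1 + 20/13·1 = 1 ✓
b·c: 1/3·1/14 + 3·127/55 + 20/13·131/70 = 295201/30030 ≠ 1/2 ⇒ order 1.

1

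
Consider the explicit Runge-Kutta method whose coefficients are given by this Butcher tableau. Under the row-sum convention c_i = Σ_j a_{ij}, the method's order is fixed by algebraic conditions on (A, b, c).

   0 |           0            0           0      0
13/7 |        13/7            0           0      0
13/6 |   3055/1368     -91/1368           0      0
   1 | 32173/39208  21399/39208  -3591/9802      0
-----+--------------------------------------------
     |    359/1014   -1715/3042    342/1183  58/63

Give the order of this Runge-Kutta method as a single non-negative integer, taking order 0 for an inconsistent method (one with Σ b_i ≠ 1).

4

b = (359/1014, -1715/3042, 342/1183, 58/63)
c = (0, 13/7, 13/6, 1)
Ac = (0, 0, -169/1368, 51/232)
Σ b_i: 359/1014·1 + (-1715/3042)·1 + 342/1183·1 + 58/63·1 = 1 ✓
b·c: (-1715/3042)·13/7 + 342/1183·13/6 + 58/63·1 = 1/2 ✓
b·c²: (-1715/3042)·169/49 + 342/1183·169/36 + 58/63·1 = 1/3 ✓
b·Ac: 342/1183·(-169/1368) + 58/63·51/232 = 1/6 ✓
b·c³: (-1715/3042)·2197/343 + 342/1183·2197/216 + 58/63·1 = 1/4 ✓
b·(c∘Ac): 342/1183·(-2197/8208) + 58/63·51/232 = 1/8 ✓
b·Ac²: 342/1183·(-2197/9576) + 58/63·33/203 = 1/12 ✓
b·A²c: 58/63·21/464 = 1/24 ✓; 4 stages ⇒ order 4.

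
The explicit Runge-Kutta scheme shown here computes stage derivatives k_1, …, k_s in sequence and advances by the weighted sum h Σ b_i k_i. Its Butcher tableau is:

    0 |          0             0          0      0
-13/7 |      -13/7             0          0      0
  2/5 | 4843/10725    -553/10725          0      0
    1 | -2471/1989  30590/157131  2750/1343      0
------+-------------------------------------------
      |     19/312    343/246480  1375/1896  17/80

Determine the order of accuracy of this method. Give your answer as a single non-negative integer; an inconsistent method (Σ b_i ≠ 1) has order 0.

b = (19/312, 343/246480, 1375/1896, 17/80)
c = (0, -13/7, 2/5, 1)
Ac = (0, 0, 79/825, 70/153)
Σ b_i: 19/312·1 + 343/246480·1 + 1375/1896·1 + 17/80·1 = 1 ✓
b·c: 343/246480·(-13/7) + 1375/1896·2/5 + 17/80·1 = 1/2 ✓
b·c²: 343/246480·169/49 + 1375/1896·4/25 + 17/80·1 = 1/3 ✓
b·Ac: 1375/1896·79/825 + 17/80·70/153 = 1/6 ✓
b·c³: 343/246480·(-2197/343) + 1375/1896·8/125 + 17/80·1 = 1/4 ✓
b·(c∘Ac): 1375/1896·158/4125 + 17/80·70/153 = 1/8 ✓
b·Ac²: 1375/1896·(-1027/5775) + 17/80·1070/1071 = 1/12 ✓
b·A²c: 17/80·10/51 = 1/24 ✓; 4 stages ⇒ order 4.

4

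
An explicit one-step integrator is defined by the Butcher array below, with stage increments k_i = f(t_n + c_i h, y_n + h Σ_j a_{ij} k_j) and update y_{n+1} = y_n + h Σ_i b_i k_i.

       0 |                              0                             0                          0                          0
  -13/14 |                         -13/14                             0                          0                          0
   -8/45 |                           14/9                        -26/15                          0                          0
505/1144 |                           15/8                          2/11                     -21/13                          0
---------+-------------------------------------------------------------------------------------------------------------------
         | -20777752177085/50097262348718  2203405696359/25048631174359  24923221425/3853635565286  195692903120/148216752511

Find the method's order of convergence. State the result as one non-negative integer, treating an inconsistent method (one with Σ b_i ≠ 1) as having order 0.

3

b = (-20777752177085/50097262348718, 2203405696359/25048631174359, 24923221425/3853635565286, 195692903120/148216752511)
c = (0, -13/14, -8/45, 505/1144)
Ac = (0, 0, 169/105, 1777/15015)
Σ b_i: (-20777752177085/50097262348718)·1 + 2203405696359/25048631174359·1 + 24923221425/3853635565286·1 + 195692903120/148216752511·1 = 1 ✓
b·c: 2203405696359/25048631174359·(-13/14) + 24923221425/3853635565286·(-8/45) + 195692903120/148216752511·505/1144 = 1/2 ✓
b·c²: 2203405696359/25048631174359·169/196 + 24923221425/3853635565286·64/2025 + 195692903120/148216752511·255025/1308736 = 1/3 ✓
b·Ac: 24923221425/3853635565286·169/105 + 195692903120/148216752511·1777/15015 = 1/6 ✓
b·c³: 2203405696359/25048631174359·(-2197/2744) + 24923221425/3853635565286·(-512/91125) + 195692903120/148216752511·128787625/1497193984 = 51310185982156339/1190310953405539680 ≠ 1/4 ⇒ order 3.
b·(c∘Ac): 24923221425/3853635565286·(-1352/4725) + 195692903120/148216752511·179477/3435432 = 2716153829462/40463173435503 ≠ 1/8
b·Ac²: 24923221425/3853635565286·(-2197/1470) + 195692903120/148216752511·1000031/9459450 = 72785926483913/560259324491580 ≠ 1/12
b·A²c: 195692903120/148216752511·(-13/5) = -508801548112/148216752511 ≠ 1/24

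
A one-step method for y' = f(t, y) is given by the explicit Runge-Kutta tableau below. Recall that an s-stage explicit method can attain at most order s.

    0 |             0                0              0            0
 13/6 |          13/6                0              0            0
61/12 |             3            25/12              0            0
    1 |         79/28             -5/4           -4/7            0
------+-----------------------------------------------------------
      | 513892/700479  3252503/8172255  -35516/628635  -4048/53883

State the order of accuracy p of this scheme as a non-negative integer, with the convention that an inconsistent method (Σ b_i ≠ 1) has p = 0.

b = (513892/700479, 3252503/8172255, -35516/628635, -4048/53883)
c = (0, 13/6, 61/12, 1)
Ac = (0, 0, 325/72, -943/168)
Σ b_i: 513892/700479·1 + 3252503/8172255·1 + (-35516/628635)·1 + (-4048/53883)·1 = 1 ✓
b·c: 3252503/8172255·13/6 + (-35516/628635)·61/12 + (-4048/53883)·1 = 1/2 ✓
b·c²: 3252503/8172255·169/36 + (-35516/628635)·3721/144 + (-4048/53883)·1 = 1/3 ✓
b·Ac: (-35516/628635)·325/72 + (-4048/53883)·(-943/168) = 1/6 ✓
b·c³: 3252503/8172255·2197/216 + (-35516/628635)·226981/1728 + (-4048/53883)·1 = -26754863/7759152 ≠ 1/4 ⇒ order 3.
b·(c∘Ac): (-35516/628635)·19825/864 + (-4048/53883)·(-943/168) = -3393349/3879576 ≠ 1/8
b·Ac²: (-35516/628635)·4225/432 + (-4048/53883)·(-2311/112) = 1935119/1939788 ≠ 1/12
b·A²c: (-4048/53883)·(-325/126) = 657800/3394629 ≠ 1/24

3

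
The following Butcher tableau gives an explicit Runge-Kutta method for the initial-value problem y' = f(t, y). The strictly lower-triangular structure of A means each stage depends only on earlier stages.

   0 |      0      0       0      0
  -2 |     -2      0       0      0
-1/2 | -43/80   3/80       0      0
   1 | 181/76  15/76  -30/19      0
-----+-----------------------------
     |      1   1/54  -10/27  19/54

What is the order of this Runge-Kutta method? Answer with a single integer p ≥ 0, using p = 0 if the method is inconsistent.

4

b = (1, 1/54, -10/27, 19/54)
c = (0, -2, -1/2, 1)
Ac = (0, 0, -3/40, 15/38)
Σ b_i: 1·1 + 1/54·1 + (-10/27)·1 + 19/54·1 = 1 ✓
b·c: 1/54·(-2) + (-10/27)·(-1/2) + 19/54·1 = 1/2 ✓
b·c²: 1/54·4 + (-10/27)·1/4 + 19/54·1 = 1/3 ✓
b·Ac: (-10/27)·(-3/40) + 19/54·15/38 = 1/6 ✓
b·c³: 1/54·(-8) + (-10/27)·(-1/8) + 19/54·1 = 1/4 ✓
b·(c∘Ac): (-10/27)·3/80 + 19/54·15/38 = 1/8 ✓
b·Ac²: (-10/27)·3/20 + 19/54·15/38 = 1/12 ✓
b·A²c: 19/54·9/76 = 1/24 ✓; 4 stages ⇒ order 4.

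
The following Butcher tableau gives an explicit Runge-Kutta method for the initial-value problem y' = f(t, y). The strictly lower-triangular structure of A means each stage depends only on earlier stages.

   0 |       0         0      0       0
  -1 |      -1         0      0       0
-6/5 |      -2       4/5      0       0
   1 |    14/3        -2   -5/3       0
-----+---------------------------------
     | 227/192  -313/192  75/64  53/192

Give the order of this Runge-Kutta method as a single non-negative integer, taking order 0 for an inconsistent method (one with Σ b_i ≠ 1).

b = (227/192, -313/192, 75/64, 53/192)
c = (0, -1, -6/5, 1)
Ac = (0, 0, -4/5, 4)
Σ b_i: 227/192·1 + (-313/192)·1 + 75/64·1 + 53/192·1 = 1 ✓
b·c: (-313/192)·(-1) + 75/64·(-6/5) + 53/192·1 = 1/2 ✓
b·c²: (-313/192)·1 + 75/64·36/25 + 53/192·1 = 1/3 ✓
b·Ac: 75/64·(-4/5) + 53/192·4 = 1/6 ✓
b·c³: (-313/192)·(-1) + 75/64·(-216/125) + 53/192·1 = -19/160 ≠ 1/4 ⇒ order 3.
b·(c∘Ac): 75/64·24/25 + 53/192·4 = 107/48 ≠ 1/8
b·Ac²: 75/64·4/5 + 53/192·(-22/5) = -133/480 ≠ 1/12
b·A²c: 53/192·4/3 = 53/144 ≠ 1/24

3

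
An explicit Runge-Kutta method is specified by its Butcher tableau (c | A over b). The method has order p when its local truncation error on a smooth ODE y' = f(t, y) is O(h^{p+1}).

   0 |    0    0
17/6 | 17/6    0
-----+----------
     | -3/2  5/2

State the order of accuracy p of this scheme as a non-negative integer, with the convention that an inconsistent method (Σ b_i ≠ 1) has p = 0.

b = (-3/2, 5/2)
c = (0, 17/6)
Σ b_i: (-3/2)·1 + 5/2·1 = 1 ✓
b·c: 5/2·17/6 = 85/12 ≠ 1/2 ⇒ order 1.

1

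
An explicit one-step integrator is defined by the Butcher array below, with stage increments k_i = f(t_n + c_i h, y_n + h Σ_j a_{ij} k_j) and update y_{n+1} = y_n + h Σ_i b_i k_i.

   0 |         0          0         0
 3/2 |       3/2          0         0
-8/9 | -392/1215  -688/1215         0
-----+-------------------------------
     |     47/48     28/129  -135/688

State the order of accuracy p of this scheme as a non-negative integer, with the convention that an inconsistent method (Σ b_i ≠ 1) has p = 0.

b = (47/48, 28/129, -135/688)
c = (0, 3/2, -8/9)
Ac = (0, 0, -344/405)
Σ b_i: 47/48·1 + 28/129·1 + (-135/688)·1 = 1 ✓
b·c: 28/129·3/2 + (-135/688)·(-8/9) = 1/2 ✓
b·c²: 28/129·9/4 + (-135/688)·64/81 = 1/3 ✓
b·Ac: (-135/688)·(-344/405) = 1/6 ✓; 3 stages ⇒ order 3.

3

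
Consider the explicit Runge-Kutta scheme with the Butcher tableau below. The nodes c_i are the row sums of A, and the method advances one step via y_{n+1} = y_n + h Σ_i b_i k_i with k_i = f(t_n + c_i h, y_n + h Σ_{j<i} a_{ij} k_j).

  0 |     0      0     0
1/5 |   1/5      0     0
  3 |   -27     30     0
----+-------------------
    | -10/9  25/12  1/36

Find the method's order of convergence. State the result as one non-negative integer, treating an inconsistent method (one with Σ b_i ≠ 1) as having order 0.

3

b = (-10/9, 25/12, 1/36)
c = (0, 1/5, 3)
Ac = (0, 0, 6)
Σ b_i: (-10/9)·1 + 25/12·1 + 1/36·1 = 1 ✓
b·c: 25/12·1/5 + 1/36·3 = 1/2 ✓
b·c²: 25/12·1/25 + 1/36·9 = 1/3 ✓
b·Ac: 1/36·6 = 1/6 ✓; 3 stages ⇒ order 3.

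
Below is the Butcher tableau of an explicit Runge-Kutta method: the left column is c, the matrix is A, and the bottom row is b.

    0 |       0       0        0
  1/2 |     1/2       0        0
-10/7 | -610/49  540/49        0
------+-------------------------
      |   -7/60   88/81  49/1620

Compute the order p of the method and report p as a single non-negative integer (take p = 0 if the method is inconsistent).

b = (-7/60, 88/81, 49/1620)
c = (0, 1/2, -10/7)
Ac = (0, 0, 270/49)
Σ b_i: (-7/60)·1 + 88/81·1 + 49/1620·1 = 1 ✓
b·c: 88/81·1/2 + 49/1620·(-10/7) = 1/2 ✓
b·c²: 88/81·1/4 + 49/1620·100/49 = 1/3 ✓
b·Ac: 49/1620·270/49 = 1/6 ✓; 3 stages ⇒ order 3.

3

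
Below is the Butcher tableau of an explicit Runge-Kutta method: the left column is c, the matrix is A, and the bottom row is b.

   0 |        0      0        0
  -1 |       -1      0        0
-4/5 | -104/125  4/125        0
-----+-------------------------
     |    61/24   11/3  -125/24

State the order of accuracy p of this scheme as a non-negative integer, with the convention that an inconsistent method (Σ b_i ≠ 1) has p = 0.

b = (61/24, 11/3, -125/24)
c = (0, -1, -4/5)
Ac = (0, 0, -4/125)
Σ b_i: 61/24·1 + 11/3·1 + (-125/24)·1 = 1 ✓
b·c: 11/3·(-1) + (-125/24)·(-4/5) = 1/2 ✓
b·c²: 11/3·1 + (-125/24)·16/25 = 1/3 ✓
b·Ac: (-125/24)·(-4/125) = 1/6 ✓; 3 stages ⇒ order 3.

3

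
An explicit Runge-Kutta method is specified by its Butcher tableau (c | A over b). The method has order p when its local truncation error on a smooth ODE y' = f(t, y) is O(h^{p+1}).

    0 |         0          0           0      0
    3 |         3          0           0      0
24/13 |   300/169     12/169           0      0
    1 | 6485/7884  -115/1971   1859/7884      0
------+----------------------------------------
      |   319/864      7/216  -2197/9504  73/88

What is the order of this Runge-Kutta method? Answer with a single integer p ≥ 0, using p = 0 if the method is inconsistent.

4

b = (319/864, 7/216, -2197/9504, 73/88)
c = (0, 3, 24/13, 1)
Ac = (0, 0, 36/169, 19/73)
Σ b_i: 319/864·1 + 7/216·1 + (-2197/9504)·1 + 73/88·1 = 1 ✓
b·c: 7/216·3 + (-2197/9504)·24/13 + 73/88·1 = 1/2 ✓
b·c²: 7/216·9 + (-2197/9504)·576/169 + 73/88·1 = 1/3 ✓
b·Ac: (-2197/9504)·36/169 + 73/88·19/73 = 1/6 ✓
b·c³: 7/216·27 + (-2197/9504)·13824/2197 + 73/88·1 = 1/4 ✓
b·(c∘Ac): (-2197/9504)·864/2197 + 73/88·19/73 = 1/8 ✓
b·Ac²: (-2197/9504)·108/169 + 73/88·61/219 = 1/12 ✓
b·A²c: 73/88·11/219 = 1/24 ✓; 4 stages ⇒ order 4.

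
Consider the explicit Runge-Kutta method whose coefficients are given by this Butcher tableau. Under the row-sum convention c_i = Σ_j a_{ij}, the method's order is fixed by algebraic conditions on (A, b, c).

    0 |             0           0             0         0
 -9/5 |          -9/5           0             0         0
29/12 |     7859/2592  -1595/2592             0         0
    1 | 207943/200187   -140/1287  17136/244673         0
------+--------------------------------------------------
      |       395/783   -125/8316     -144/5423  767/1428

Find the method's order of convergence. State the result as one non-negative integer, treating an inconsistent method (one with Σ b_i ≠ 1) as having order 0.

b = (395/783, -125/8316, -144/5423, 767/1428)
c = (0, -9/5, 29/12, 1)
Ac = (0, 0, 319/288, 280/767)
Σ b_i: 395/783·1 + (-125/8316)·1 + (-144/5423)·1 + 767/1428·1 = 1 ✓
b·c: (-125/8316)·(-9/5) + (-144/5423)·29/12 + 767/1428·1 = 1/2 ✓
b·c²: (-125/8316)·81/25 + (-144/5423)·841/144 + 767/1428·1 = 1/3 ✓
b·Ac: (-144/5423)·319/288 + 767/1428·280/767 = 1/6 ✓
b·c³: (-125/8316)·(-729/125) + (-144/5423)·24389/1728 + 767/1428·1 = 1/4 ✓
b·(c∘Ac): (-144/5423)·9251/3456 + 767/1428·280/767 = 1/8 ✓
b·Ac²: (-144/5423)·(-319/160) + 767/1428·217/3835 = 1/12 ✓
b·A²c: 767/1428·119/1534 = 1/24 ✓; 4 stages ⇒ order 4.

4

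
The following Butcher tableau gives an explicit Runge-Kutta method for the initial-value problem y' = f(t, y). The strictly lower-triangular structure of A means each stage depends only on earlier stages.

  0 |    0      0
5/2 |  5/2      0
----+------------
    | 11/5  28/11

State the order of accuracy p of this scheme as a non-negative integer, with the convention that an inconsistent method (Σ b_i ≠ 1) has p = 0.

0

b = (11/5, 28/11)
c = (0, 5/2)
Σ b_i: 11/5·1 + 28/11·1 = 261/55 ≠ 1 ⇒ order 0.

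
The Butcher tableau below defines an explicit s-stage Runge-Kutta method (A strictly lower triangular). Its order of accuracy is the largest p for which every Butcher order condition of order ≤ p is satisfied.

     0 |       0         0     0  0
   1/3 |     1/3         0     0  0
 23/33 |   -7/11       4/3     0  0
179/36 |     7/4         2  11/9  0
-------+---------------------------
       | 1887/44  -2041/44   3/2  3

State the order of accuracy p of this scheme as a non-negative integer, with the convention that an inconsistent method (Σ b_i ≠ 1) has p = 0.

b = (1887/44, -2041/44, 3/2, 3)
c = (0, 1/3, 23/33, 179/36)
Ac = (0, 0, 4/9, 41/27)
Σ b_i: 1887/44·1 + (-2041/44)·1 + 3/2·1 + 3·1 = 1 ✓
b·c: (-2041/44)·1/3 + 3/2·23/33 + 3·179/36 = 1/2 ✓
b·c²: (-2041/44)·1/9 + 3/2·529/1089 + 3·32041/1296 = 3645637/52272 ≠ 1/3 ⇒ order 2.
b·Ac: 3/2·4/9 + 3·41/27 = 47/9 ≠ 1/6

2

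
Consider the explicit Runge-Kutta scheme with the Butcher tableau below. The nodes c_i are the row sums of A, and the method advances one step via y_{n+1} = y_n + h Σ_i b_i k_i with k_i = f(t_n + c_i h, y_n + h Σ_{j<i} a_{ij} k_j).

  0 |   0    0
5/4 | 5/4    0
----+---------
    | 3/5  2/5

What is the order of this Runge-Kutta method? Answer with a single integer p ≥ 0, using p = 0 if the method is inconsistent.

b = (3/5, 2/5)
c = (0, 5/4)
Σ b_i: 3/5·1 + 2/5·1 = 1 ✓
b·c: 2/5·5/4 = 1/2 ✓; 2 stages ⇒ order 2.

2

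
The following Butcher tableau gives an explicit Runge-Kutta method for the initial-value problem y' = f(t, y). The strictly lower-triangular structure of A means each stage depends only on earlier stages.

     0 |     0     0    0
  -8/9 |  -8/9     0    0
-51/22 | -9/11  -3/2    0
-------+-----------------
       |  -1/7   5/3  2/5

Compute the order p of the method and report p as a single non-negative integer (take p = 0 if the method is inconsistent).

0

b = (-1/7, 5/3, 2/5)
c = (0, -8/9, -51/22)
Ac = (0, 0, 4/3)
Σ b_i: (-1/7)·1 + 5/3·1 + 2/5·1 = 202/105 ≠ 1 ⇒ order 0.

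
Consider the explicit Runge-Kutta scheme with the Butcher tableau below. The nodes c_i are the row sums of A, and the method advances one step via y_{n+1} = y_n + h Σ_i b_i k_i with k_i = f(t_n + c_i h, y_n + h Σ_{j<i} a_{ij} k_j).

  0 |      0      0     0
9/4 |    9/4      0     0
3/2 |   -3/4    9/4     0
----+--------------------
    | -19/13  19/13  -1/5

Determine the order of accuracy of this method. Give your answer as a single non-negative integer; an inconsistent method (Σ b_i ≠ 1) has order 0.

0

b = (-19/13, 19/13, -1/5)
c = (0, 9/4, 3/2)
Ac = (0, 0, 81/16)
Σ b_i: (-19/13)·1 + 19/13·1 + (-1/5)·1 = -1/5 ≠ 1 ⇒ order 0.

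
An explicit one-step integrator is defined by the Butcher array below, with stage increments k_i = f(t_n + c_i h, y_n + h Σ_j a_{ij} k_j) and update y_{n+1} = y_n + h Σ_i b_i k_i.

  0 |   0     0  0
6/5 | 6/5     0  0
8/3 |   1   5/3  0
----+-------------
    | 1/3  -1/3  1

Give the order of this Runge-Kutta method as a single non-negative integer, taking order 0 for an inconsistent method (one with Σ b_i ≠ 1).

b = (1/3, -1/3, 1)
c = (0, 6/5, 8/3)
Ac = (0, 0, 2)
Σ b_i: 1/3·1 + (-1/3)·1 + 1·1 = 1 ✓
b·c: (-1/3)·6/5 + 1·8/3 = 34/15 ≠ 1/2 ⇒ order 1.

1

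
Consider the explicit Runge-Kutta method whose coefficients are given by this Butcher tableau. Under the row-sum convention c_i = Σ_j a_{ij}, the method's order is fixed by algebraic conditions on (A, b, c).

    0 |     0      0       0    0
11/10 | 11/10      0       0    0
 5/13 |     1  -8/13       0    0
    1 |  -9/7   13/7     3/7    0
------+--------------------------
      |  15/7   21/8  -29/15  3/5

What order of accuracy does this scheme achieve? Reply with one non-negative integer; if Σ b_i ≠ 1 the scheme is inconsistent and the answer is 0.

b = (15/7, 21/8, -29/15, 3/5)
c = (0, 11/10, 5/13, 1)
Ac = (0, 0, -44/65, 287/130)
Σ b_i: 15/7·1 + 21/8·1 + (-29/15)·1 + 3/5·1 = 577/168 ≠ 1 ⇒ order 0.

0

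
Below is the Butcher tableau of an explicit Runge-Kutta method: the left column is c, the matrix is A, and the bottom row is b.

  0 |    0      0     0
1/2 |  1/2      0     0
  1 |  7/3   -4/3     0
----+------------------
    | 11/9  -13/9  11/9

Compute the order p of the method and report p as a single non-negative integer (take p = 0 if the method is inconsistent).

2

b = (11/9, -13/9, 11/9)
c = (0, 1/2, 1)
Ac = (0, 0, -2/3)
Σ b_i: 11/9·1 + (-13/9)·1 + 11/9·1 = 1 ✓
b·c: (-13/9)·1/2 + 11/9·1 = 1/2 ✓
b·c²: (-13/9)·1/4 + 11/9·1 = 31/36 ≠ 1/3 ⇒ order 2.
b·Ac: 11/9·(-2/3) = -22/27 ≠ 1/6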